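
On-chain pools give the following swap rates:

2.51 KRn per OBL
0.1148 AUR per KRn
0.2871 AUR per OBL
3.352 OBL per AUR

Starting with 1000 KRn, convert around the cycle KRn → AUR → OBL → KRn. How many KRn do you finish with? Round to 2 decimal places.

1000 KRn × 0.1148 = 114.8 AUR
114.8 AUR × 3.352 = 384.8096 OBL
384.8096 OBL × 2.51 = 965.872096 KRn

965.87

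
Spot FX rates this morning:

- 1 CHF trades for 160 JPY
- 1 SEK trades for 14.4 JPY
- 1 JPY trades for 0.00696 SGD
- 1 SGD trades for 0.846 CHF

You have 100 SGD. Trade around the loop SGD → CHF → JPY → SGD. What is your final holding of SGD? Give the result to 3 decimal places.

94.211

100 SGD × 0.846 = 84.6 CHF
84.6 CHF × 160 = 13536 JPY
13536 JPY × 0.00696 = 94.21056 SGD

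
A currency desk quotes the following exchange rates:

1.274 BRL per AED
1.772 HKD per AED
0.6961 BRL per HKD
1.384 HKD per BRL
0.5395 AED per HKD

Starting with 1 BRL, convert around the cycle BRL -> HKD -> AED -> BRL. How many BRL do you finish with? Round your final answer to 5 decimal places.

1 BRL × 1.384 = 1.384 HKD
1.384 HKD × 0.5395 = 0.746668 AED
0.746668 AED × 1.274 = 0.951255032 BRL

0.95126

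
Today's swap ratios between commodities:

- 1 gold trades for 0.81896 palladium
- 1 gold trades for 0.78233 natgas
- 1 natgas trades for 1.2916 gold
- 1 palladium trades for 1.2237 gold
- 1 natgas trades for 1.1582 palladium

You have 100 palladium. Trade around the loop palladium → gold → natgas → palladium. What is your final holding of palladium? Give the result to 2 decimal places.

100 palladium × 1.2237 = 122.37 gold
122.37 gold × 0.78233 = 95.7337221 natgas
95.7337221 natgas × 1.1582 = 110.87879693622 palladium

110.88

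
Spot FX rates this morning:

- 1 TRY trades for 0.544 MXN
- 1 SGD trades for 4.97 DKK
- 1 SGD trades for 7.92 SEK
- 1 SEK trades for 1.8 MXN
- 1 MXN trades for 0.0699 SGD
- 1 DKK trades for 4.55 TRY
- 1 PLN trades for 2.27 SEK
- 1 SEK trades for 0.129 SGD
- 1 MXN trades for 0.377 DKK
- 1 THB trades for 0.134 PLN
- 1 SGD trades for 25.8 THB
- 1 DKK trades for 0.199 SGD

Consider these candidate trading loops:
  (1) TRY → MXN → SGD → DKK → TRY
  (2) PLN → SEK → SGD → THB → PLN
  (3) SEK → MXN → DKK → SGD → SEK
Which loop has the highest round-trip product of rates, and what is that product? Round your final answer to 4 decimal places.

(1) 0.544 × 0.0699 × 4.97 × 4.55 = 0.85989
(2) 2.27 × 0.129 × 25.8 × 0.134 = 1.01237
(3) 1.8 × 0.377 × 0.199 × 7.92 = 1.06953
Highest is cycle (3) at 1.0695 (>1, arbitrage).

1.0695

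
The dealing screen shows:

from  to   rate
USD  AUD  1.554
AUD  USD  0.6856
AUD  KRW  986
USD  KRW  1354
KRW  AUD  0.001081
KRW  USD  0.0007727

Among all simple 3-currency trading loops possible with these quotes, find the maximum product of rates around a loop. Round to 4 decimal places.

USD→AUD→KRW→USD: 1.554 × 986 × 0.0007727 = 1.18396
USD→KRW→AUD→USD: 1354 × 0.001081 × 0.6856 = 1.00349
Maximum is USD→AUD→KRW→USD at 1.1840; arbitrage exists.

1.1840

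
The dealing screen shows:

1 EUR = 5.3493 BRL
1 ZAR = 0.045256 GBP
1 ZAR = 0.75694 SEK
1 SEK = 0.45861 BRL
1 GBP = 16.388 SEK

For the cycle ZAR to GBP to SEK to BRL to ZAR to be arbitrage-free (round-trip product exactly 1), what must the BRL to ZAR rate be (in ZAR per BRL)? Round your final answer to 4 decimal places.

Known legs of the cycle: 0.045256 × 16.388 × 0.45861 = 0.34013054997408
For no arbitrage the full-cycle product must be 1, so the missing rate is 1 / 0.34013054997408 ≈ 2.940048.

2.9400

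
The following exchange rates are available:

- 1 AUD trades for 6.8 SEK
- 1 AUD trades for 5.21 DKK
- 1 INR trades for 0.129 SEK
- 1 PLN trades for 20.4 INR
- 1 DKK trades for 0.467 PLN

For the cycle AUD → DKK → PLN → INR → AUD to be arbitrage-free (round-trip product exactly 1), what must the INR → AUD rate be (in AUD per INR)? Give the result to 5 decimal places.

Known legs of the cycle: 5.21 × 0.467 × 20.4 = 49.634628
For no arbitrage the full-cycle product must be 1, so the missing rate is 1 / 49.634628 ≈ 0.0201472.

0.02015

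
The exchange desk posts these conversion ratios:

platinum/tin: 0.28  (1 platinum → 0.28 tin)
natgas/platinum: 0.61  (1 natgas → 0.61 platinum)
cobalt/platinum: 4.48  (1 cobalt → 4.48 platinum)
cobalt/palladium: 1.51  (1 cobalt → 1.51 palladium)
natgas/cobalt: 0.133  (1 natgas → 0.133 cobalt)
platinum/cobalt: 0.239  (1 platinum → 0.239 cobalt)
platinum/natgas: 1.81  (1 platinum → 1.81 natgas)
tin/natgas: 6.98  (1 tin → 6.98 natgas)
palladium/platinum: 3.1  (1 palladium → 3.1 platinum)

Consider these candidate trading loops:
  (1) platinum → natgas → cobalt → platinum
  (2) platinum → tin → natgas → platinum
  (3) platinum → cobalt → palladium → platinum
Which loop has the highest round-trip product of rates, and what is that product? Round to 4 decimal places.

(1) 1.81 × 0.133 × 4.48 = 1.07847
(2) 0.28 × 6.98 × 0.61 = 1.19218
(3) 0.239 × 1.51 × 3.1 = 1.11876
Highest is cycle (2) at 1.1922 (>1, arbitrage).

1.1922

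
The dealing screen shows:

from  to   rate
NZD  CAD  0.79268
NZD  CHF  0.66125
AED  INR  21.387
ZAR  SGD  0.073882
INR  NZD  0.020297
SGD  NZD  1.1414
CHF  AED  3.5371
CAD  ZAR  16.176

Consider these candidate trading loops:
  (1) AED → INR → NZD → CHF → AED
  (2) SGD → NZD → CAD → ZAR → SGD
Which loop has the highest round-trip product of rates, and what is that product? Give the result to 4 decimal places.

(1) 21.387 × 0.020297 × 0.66125 × 3.5371 = 1.01530
(2) 1.1414 × 0.79268 × 16.176 × 0.073882 = 1.08130
Highest is cycle (2) at 1.0813 (>1, arbitrage).

1.0813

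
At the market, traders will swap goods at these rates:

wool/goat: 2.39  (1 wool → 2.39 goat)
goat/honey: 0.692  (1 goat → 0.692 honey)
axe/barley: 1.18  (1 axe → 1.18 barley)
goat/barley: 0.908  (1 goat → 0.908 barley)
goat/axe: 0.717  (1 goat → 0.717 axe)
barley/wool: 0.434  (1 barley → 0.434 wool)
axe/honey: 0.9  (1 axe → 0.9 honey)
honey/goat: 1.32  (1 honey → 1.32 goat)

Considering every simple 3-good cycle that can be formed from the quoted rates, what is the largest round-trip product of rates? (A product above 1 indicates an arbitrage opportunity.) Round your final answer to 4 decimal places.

0.9418

goat→barley→wool→goat: 0.908 × 0.434 × 2.39 = 0.94183
honey→goat→axe→honey: 1.32 × 0.717 × 0.9 = 0.85180
Maximum is goat→barley→wool→goat at 0.9418; no arbitrage — every cycle loses value.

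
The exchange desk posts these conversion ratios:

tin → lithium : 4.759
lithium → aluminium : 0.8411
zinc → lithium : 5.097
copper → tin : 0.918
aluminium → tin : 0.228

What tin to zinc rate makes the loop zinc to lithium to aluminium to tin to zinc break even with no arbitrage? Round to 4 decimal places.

1.0231

Known legs of the cycle: 5.097 × 0.8411 × 0.228 = 0.9774557676
For no arbitrage the full-cycle product must be 1, so the missing rate is 1 / 0.9774557676 ≈ 1.023064.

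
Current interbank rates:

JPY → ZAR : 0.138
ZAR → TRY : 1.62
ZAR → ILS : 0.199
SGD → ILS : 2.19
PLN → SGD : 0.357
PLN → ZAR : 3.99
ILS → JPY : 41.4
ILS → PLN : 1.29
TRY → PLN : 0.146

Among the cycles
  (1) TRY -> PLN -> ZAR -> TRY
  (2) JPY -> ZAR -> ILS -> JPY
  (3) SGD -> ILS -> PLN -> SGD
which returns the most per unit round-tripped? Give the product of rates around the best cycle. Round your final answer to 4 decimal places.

(1) 0.146 × 3.99 × 1.62 = 0.94371
(2) 0.138 × 0.199 × 41.4 = 1.13693
(3) 2.19 × 1.29 × 0.357 = 1.00856
Highest is cycle (2) at 1.1369 (>1, arbitrage).

1.1369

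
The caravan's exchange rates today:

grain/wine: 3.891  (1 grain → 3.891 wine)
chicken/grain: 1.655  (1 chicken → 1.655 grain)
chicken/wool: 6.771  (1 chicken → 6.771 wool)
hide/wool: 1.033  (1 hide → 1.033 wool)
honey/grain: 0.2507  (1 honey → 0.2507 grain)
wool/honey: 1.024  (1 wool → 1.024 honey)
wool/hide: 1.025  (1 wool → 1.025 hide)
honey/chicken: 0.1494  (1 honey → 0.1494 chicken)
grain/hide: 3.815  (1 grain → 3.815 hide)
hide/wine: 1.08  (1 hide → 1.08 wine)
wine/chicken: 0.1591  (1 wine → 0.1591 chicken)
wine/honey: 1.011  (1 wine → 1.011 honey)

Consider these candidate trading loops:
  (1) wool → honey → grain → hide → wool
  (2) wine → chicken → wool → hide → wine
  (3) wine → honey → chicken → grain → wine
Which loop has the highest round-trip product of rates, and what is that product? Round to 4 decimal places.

1.1925

(1) 1.024 × 0.2507 × 3.815 × 1.033 = 1.01169
(2) 0.1591 × 6.771 × 1.025 × 1.08 = 1.19253
(3) 1.011 × 0.1494 × 1.655 × 3.891 = 0.97266
Highest is cycle (2) at 1.1925 (>1, arbitrage).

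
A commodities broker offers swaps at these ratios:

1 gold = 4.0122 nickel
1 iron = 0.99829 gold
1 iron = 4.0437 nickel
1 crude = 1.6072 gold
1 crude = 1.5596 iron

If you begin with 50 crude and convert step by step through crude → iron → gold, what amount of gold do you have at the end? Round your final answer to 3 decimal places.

50 crude × 1.5596 = 77.98 iron
77.98 iron × 0.99829 = 77.8466542 gold

77.847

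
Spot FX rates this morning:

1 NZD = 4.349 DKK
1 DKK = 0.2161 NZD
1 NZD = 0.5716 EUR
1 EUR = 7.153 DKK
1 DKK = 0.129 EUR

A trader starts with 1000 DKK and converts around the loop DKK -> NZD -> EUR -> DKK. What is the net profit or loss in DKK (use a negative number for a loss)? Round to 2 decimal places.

-116.44

1000 DKK × 0.2161 = 216.1 NZD
216.1 NZD × 0.5716 = 123.52276 EUR
123.52276 EUR × 7.153 = 883.55830228 DKK
Net change: 883.55830228 − 1000 = -116.44169772 DKK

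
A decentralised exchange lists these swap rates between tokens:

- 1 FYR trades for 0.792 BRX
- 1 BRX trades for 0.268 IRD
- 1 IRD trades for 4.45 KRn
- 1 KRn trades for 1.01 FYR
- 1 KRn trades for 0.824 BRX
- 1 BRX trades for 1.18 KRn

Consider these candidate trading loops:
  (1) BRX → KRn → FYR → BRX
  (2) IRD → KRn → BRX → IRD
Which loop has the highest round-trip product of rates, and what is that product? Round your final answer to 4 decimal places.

0.9827

(1) 1.18 × 1.01 × 0.792 = 0.94391
(2) 4.45 × 0.824 × 0.268 = 0.98270
Highest is cycle (2) at 0.9827 (≤1, no arbitrage).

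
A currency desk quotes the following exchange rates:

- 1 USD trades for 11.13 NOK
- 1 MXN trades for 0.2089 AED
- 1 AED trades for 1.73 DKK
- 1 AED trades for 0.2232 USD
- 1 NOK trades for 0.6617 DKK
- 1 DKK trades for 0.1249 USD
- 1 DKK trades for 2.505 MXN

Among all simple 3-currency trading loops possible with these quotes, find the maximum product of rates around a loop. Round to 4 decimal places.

0.9199

USD→NOK→DKK→USD: 11.13 × 0.6617 × 0.1249 = 0.91985
DKK→MXN→AED→DKK: 2.505 × 0.2089 × 1.73 = 0.90530
Maximum is USD→NOK→DKK→USD at 0.9199; no arbitrage — every cycle loses value.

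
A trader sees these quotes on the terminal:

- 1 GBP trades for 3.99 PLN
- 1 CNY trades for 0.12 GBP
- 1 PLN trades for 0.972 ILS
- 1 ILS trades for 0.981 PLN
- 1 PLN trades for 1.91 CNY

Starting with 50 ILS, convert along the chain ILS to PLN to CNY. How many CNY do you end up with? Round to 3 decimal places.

93.686

50 ILS × 0.981 = 49.05 PLN
49.05 PLN × 1.91 = 93.6855 CNY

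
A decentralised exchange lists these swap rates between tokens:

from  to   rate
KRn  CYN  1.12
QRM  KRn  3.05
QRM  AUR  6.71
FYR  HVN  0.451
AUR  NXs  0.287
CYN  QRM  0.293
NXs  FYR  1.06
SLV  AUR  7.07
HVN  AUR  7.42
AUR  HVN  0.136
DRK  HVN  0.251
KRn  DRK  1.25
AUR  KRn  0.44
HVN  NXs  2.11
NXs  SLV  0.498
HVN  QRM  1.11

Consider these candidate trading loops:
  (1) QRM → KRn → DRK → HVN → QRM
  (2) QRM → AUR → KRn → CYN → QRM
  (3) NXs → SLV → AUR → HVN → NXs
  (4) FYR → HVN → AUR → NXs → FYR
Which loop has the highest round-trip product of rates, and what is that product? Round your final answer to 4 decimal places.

(1) 3.05 × 1.25 × 0.251 × 1.11 = 1.06220
(2) 6.71 × 0.44 × 1.12 × 0.293 = 0.96886
(3) 0.498 × 7.07 × 0.136 × 2.11 = 1.01035
(4) 0.451 × 7.42 × 0.287 × 1.06 = 1.01805
Highest is cycle (1) at 1.0622 (>1, arbitrage).

1.0622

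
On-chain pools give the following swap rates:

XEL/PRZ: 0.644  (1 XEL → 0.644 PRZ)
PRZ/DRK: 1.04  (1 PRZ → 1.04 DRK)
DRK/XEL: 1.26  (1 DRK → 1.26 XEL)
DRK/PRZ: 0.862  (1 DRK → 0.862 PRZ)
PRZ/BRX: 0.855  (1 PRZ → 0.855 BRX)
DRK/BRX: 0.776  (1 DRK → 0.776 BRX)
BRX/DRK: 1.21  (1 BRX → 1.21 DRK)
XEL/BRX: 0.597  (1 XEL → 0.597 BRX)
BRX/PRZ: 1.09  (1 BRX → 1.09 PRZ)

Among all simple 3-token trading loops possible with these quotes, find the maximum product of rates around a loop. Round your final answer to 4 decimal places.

0.9102

DRK→XEL→BRX→DRK: 1.26 × 0.597 × 1.21 = 0.91019
DRK→PRZ→BRX→DRK: 0.862 × 0.855 × 1.21 = 0.89178
DRK→BRX→PRZ→DRK: 0.776 × 1.09 × 1.04 = 0.87967
DRK→XEL→PRZ→DRK: 1.26 × 0.644 × 1.04 = 0.84390
Maximum is DRK→XEL→BRX→DRK at 0.9102; no arbitrage — every cycle loses value.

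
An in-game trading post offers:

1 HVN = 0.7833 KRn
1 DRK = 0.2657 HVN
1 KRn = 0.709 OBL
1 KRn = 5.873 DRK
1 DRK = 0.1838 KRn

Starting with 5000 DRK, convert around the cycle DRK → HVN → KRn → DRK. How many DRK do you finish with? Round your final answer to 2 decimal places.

5000 DRK × 0.2657 = 1328.5 HVN
1328.5 HVN × 0.7833 = 1040.61405 KRn
1040.61405 KRn × 5.873 = 6111.52631565 DRK

6111.53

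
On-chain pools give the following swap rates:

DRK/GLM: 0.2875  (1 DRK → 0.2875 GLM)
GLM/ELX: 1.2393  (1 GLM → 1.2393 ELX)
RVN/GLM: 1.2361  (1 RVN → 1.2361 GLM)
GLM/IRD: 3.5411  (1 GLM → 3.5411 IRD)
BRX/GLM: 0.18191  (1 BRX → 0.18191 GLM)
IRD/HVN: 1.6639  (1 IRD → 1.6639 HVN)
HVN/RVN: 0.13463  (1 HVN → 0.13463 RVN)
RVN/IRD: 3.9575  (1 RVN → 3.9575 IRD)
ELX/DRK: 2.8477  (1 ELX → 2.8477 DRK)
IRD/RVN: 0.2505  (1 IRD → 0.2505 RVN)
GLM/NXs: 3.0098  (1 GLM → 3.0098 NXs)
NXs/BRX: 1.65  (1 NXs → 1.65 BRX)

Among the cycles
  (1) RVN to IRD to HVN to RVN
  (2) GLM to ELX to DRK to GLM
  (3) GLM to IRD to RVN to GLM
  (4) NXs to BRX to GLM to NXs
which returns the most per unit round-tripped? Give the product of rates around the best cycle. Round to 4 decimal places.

(1) 3.9575 × 1.6639 × 0.13463 = 0.88652
(2) 1.2393 × 2.8477 × 0.2875 = 1.01463
(3) 3.5411 × 0.2505 × 1.2361 = 1.09648
(4) 1.65 × 0.18191 × 3.0098 = 0.90340
Highest is cycle (3) at 1.0965 (>1, arbitrage).

1.0965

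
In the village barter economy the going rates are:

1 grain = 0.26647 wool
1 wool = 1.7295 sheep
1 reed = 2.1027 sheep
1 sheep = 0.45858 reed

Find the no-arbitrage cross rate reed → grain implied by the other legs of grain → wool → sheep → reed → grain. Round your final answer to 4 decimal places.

Known legs of the cycle: 0.26647 × 1.7295 × 0.45858 = 0.2113411168917
For no arbitrage the full-cycle product must be 1, so the missing rate is 1 / 0.2113411168917 ≈ 4.731687.

4.7317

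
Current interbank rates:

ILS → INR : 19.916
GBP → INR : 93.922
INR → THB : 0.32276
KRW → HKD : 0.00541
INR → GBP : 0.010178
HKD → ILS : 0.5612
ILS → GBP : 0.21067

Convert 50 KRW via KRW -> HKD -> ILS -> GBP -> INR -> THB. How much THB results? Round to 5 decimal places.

0.96947

50 KRW × 0.00541 = 0.2705 HKD
0.2705 HKD × 0.5612 = 0.1518046 ILS
0.1518046 ILS × 0.21067 = 0.031980675082 GBP
0.031980675082 GBP × 93.922 = 3.003688965051604 INR
3.003688965051604 INR × 0.32276 = 0.96947065036005570704 THB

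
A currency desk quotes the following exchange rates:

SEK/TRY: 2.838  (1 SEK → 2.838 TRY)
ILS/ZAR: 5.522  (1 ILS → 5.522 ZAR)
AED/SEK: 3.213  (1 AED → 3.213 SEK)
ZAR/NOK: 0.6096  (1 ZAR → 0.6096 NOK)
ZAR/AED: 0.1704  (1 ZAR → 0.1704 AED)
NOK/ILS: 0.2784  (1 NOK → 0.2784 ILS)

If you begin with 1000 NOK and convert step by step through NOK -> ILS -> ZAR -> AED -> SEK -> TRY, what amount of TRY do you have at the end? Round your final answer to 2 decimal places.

1000 NOK × 0.2784 = 278.4 ILS
278.4 ILS × 5.522 = 1537.3248 ZAR
1537.3248 ZAR × 0.1704 = 261.96014592 AED
261.96014592 AED × 3.213 = 841.67794884096 SEK
841.67794884096 SEK × 2.838 = 2388.68201881064448 TRY

2388.68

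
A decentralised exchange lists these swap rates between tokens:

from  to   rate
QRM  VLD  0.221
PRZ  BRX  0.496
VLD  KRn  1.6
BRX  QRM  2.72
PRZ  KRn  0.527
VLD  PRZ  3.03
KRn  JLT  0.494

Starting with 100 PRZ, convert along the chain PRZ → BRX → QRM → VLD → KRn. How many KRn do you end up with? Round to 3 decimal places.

47.705

100 PRZ × 0.496 = 49.6 BRX
49.6 BRX × 2.72 = 134.912 QRM
134.912 QRM × 0.221 = 29.815552 VLD
29.815552 VLD × 1.6 = 47.7048832 KRn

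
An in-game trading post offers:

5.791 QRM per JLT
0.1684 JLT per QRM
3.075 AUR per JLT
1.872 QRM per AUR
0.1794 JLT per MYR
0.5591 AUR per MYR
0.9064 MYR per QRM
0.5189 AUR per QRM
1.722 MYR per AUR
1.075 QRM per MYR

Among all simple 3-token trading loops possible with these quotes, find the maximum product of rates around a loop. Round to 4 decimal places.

JLT→AUR→QRM→JLT: 3.075 × 1.872 × 0.1684 = 0.96938
AUR→MYR→QRM→AUR: 1.722 × 1.075 × 0.5189 = 0.96056
JLT→AUR→MYR→JLT: 3.075 × 1.722 × 0.1794 = 0.94995
AUR→QRM→MYR→AUR: 1.872 × 0.9064 × 0.5591 = 0.94867
JLT→QRM→MYR→JLT: 5.791 × 0.9064 × 0.1794 = 0.94166
Maximum is JLT→AUR→QRM→JLT at 0.9694; no arbitrage — every cycle loses value.

0.9694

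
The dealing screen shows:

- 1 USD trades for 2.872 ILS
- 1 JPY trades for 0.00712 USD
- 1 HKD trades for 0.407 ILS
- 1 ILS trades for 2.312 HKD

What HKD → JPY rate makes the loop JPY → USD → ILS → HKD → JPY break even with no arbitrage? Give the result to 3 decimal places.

Known legs of the cycle: 0.00712 × 2.872 × 2.312 = 0.04727725568
For no arbitrage the full-cycle product must be 1, so the missing rate is 1 / 0.04727725568 ≈ 21.15182.

21.152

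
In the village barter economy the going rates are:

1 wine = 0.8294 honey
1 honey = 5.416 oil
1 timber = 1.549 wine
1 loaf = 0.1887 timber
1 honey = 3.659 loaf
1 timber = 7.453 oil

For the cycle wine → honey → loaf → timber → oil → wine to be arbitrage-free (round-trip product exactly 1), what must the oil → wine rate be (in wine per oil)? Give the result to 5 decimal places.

0.23430

Known legs of the cycle: 0.8294 × 3.659 × 0.1887 × 7.453 = 4.26804964020006
For no arbitrage the full-cycle product must be 1, so the missing rate is 1 / 4.26804964020006 ≈ 0.2342991.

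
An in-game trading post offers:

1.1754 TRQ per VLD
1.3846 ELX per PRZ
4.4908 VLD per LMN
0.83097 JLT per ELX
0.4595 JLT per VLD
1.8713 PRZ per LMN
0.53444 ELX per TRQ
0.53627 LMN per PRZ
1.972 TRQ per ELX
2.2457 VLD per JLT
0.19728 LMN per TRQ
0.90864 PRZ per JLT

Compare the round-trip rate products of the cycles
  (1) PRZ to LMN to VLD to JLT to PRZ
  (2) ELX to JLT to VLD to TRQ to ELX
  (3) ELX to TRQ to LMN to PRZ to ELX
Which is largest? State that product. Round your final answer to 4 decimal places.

(1) 0.53627 × 4.4908 × 0.4595 × 0.90864 = 1.00551
(2) 0.83097 × 2.2457 × 1.1754 × 0.53444 = 1.17225
(3) 1.972 × 0.19728 × 1.8713 × 1.3846 = 1.00799
Highest is cycle (2) at 1.1723 (>1, arbitrage).

1.1723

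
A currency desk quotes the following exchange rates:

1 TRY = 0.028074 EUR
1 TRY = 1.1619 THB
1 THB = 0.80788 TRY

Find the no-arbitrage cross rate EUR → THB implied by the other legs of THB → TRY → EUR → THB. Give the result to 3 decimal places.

Known legs of the cycle: 0.80788 × 0.028074 = 0.02268042312
For no arbitrage the full-cycle product must be 1, so the missing rate is 1 / 0.02268042312 ≈ 44.09089.

44.091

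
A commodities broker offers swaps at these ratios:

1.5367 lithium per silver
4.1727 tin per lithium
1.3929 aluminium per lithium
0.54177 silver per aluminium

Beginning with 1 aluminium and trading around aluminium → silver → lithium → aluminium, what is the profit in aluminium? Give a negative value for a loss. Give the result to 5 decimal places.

1 aluminium × 0.54177 = 0.54177 silver
0.54177 silver × 1.5367 = 0.832537959 lithium
0.832537959 lithium × 1.3929 = 1.1596421230911 aluminium
Net change: 1.1596421230911 − 1 = 0.1596421230911 aluminium

0.15964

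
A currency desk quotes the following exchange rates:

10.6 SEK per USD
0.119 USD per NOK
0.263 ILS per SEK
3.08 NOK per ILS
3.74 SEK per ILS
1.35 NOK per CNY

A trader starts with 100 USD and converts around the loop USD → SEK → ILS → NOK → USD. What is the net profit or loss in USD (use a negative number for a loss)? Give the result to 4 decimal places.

100 USD × 10.6 = 1060 SEK
1060 SEK × 0.263 = 278.78 ILS
278.78 ILS × 3.08 = 858.6424 NOK
858.6424 NOK × 0.119 = 102.1784456 USD
Net change: 102.1784456 − 100 = 2.1784456 USD

2.1784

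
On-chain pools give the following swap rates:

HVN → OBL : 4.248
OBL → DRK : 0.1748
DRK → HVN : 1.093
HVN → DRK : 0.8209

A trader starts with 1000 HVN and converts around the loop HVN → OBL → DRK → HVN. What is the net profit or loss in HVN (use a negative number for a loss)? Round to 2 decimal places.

-188.39

1000 HVN × 4.248 = 4248 OBL
4248 OBL × 0.1748 = 742.5504 DRK
742.5504 DRK × 1.093 = 811.6075872 HVN
Net change: 811.6075872 − 1000 = -188.3924128 HVN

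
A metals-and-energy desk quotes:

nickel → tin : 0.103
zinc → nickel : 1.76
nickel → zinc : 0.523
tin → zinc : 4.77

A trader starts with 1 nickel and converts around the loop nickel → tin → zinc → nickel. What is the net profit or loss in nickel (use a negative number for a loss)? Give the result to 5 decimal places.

1 nickel × 0.103 = 0.103 tin
0.103 tin × 4.77 = 0.49131 zinc
0.49131 zinc × 1.76 = 0.8647056 nickel
Net change: 0.8647056 − 1 = -0.1352944 nickel

-0.13529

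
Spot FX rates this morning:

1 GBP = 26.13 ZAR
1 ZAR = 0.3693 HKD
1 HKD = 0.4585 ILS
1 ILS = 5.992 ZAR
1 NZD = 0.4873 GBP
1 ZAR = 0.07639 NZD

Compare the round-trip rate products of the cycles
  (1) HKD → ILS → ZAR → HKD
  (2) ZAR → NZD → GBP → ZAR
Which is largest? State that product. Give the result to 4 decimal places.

(1) 0.4585 × 5.992 × 0.3693 = 1.01459
(2) 0.07639 × 0.4873 × 26.13 = 0.97269
Highest is cycle (1) at 1.0146 (>1, arbitrage).

1.0146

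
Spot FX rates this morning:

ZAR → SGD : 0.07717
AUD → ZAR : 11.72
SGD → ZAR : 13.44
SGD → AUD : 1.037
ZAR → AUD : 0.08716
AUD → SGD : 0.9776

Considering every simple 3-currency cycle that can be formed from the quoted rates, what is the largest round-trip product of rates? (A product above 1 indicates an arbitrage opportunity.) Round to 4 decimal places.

1.1452

ZAR→AUD→SGD→ZAR: 0.08716 × 0.9776 × 13.44 = 1.14519
ZAR→SGD→AUD→ZAR: 0.07717 × 1.037 × 11.72 = 0.93790
Maximum is ZAR→AUD→SGD→ZAR at 1.1452; arbitrage exists.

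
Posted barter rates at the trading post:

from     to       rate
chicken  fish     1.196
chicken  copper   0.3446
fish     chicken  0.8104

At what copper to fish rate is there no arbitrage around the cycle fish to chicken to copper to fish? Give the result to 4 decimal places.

Known legs of the cycle: 0.8104 × 0.3446 = 0.27926384
For no arbitrage the full-cycle product must be 1, so the missing rate is 1 / 0.27926384 ≈ 3.580843.

3.5808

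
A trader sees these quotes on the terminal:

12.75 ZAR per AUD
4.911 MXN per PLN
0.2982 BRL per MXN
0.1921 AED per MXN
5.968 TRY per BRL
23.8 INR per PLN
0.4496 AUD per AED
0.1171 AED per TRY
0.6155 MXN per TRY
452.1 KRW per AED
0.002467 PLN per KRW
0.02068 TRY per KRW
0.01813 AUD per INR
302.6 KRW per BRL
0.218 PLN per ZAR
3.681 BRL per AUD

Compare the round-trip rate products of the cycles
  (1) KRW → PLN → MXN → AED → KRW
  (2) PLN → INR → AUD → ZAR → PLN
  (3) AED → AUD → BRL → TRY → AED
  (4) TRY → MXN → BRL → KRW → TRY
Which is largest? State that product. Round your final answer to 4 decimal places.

(1) 0.002467 × 4.911 × 0.1921 × 452.1 = 1.05221
(2) 23.8 × 0.01813 × 12.75 × 0.218 = 1.19934
(3) 0.4496 × 3.681 × 5.968 × 0.1171 = 1.15659
(4) 0.6155 × 0.2982 × 302.6 × 0.02068 = 1.14856
Highest is cycle (2) at 1.1993 (>1, arbitrage).

1.1993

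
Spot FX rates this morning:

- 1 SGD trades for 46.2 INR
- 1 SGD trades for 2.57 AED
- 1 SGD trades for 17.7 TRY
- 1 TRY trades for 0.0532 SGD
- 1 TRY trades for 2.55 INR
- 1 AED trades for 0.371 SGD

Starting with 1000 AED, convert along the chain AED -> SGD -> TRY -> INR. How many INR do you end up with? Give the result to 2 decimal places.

1000 AED × 0.371 = 371 SGD
371 SGD × 17.7 = 6566.7 TRY
6566.7 TRY × 2.55 = 16745.085 INR

16745.09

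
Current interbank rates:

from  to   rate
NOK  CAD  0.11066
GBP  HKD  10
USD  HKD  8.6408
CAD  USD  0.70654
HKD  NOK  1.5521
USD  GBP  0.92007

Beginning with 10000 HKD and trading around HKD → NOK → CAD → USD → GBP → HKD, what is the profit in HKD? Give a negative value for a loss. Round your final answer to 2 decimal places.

1165.24

10000 HKD × 1.5521 = 15521 NOK
15521 NOK × 0.11066 = 1717.55386 CAD
1717.55386 CAD × 0.70654 = 1213.5205042444 USD
1213.5205042444 USD × 0.92007 = 1116.523810340145108 GBP
1116.523810340145108 GBP × 10 = 11165.23810340145108 HKD
Net change: 11165.23810340145108 − 10000 = 1165.23810340145108 HKD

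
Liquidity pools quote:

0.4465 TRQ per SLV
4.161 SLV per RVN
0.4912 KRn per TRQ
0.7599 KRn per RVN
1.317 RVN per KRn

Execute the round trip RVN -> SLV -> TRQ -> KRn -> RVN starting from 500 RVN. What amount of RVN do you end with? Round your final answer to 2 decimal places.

600.94

500 RVN × 4.161 = 2080.5 SLV
2080.5 SLV × 0.4465 = 928.94325 TRQ
928.94325 TRQ × 0.4912 = 456.2969244 KRn
456.2969244 KRn × 1.317 = 600.9430494348 RVN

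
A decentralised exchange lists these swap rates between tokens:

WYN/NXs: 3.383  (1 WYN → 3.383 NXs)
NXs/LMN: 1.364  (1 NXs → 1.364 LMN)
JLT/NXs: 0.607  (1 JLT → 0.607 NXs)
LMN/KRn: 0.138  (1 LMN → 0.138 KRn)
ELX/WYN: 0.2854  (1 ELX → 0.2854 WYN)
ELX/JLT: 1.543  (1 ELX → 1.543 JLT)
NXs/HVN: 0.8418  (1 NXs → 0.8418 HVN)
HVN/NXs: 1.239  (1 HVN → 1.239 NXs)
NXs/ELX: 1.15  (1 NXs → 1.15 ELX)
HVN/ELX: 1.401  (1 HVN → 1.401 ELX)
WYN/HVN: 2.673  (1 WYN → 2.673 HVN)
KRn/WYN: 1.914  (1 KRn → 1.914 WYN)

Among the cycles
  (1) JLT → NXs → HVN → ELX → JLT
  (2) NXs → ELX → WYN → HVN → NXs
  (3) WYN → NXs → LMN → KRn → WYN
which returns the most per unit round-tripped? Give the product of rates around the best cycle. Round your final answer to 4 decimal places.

(1) 0.607 × 0.8418 × 1.401 × 1.543 = 1.10459
(2) 1.15 × 0.2854 × 2.673 × 1.239 = 1.08698
(3) 3.383 × 1.364 × 0.138 × 1.914 = 1.21881
Highest is cycle (3) at 1.2188 (>1, arbitrage).

1.2188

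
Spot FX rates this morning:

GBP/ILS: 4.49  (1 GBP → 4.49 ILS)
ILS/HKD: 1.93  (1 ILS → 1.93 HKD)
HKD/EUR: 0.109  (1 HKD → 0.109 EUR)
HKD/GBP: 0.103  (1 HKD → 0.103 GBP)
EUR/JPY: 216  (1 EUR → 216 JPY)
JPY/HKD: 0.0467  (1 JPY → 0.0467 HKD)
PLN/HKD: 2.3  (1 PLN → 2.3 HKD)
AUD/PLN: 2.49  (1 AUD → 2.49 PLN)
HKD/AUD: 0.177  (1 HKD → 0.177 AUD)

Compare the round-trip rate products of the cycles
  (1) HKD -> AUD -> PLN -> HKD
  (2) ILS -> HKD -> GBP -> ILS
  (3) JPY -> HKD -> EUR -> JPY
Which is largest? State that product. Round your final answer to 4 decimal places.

(1) 0.177 × 2.49 × 2.3 = 1.01368
(2) 1.93 × 0.103 × 4.49 = 0.89257
(3) 0.0467 × 0.109 × 216 = 1.09950
Highest is cycle (3) at 1.0995 (>1, arbitrage).

1.0995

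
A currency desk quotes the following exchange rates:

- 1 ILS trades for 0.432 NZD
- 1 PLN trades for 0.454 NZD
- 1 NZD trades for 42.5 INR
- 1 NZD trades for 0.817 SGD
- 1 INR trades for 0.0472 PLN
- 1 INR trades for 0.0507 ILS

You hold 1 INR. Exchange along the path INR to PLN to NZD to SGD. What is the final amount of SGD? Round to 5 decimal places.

1 INR × 0.0472 = 0.0472 PLN
0.0472 PLN × 0.454 = 0.0214288 NZD
0.0214288 NZD × 0.817 = 0.0175073296 SGD

0.01751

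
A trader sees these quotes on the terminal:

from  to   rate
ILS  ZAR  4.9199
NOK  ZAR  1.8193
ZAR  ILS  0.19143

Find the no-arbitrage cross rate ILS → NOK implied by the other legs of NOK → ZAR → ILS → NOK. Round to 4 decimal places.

Known legs of the cycle: 1.8193 × 0.19143 = 0.348268599
For no arbitrage the full-cycle product must be 1, so the missing rate is 1 / 0.348268599 ≈ 2.871347.

2.8713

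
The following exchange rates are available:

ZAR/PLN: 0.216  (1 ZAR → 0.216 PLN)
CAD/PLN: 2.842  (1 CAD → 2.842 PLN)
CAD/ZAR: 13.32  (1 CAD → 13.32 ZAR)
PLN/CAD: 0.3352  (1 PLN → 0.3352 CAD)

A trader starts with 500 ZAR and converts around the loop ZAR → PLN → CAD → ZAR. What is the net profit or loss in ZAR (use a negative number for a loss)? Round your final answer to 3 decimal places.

-17.795

500 ZAR × 0.216 = 108 PLN
108 PLN × 0.3352 = 36.2016 CAD
36.2016 CAD × 13.32 = 482.205312 ZAR
Net change: 482.205312 − 500 = -17.794688 ZAR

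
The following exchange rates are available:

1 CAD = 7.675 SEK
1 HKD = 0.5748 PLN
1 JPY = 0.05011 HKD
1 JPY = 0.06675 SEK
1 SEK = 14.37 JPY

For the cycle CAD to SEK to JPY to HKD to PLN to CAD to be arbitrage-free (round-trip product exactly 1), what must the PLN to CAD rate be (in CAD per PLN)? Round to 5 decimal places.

0.31479

Known legs of the cycle: 7.675 × 14.37 × 0.05011 × 0.5748 = 3.176700815313
For no arbitrage the full-cycle product must be 1, so the missing rate is 1 / 3.176700815313 ≈ 0.3147920.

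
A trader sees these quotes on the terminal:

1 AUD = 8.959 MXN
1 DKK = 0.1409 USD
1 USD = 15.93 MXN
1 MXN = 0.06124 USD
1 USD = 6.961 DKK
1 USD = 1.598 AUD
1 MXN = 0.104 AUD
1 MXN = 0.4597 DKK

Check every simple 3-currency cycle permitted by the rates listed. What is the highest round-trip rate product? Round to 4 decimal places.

1.0318

DKK→USD→MXN→DKK: 0.1409 × 15.93 × 0.4597 = 1.03181
AUD→MXN→USD→AUD: 8.959 × 0.06124 × 1.598 = 0.87674
Maximum is DKK→USD→MXN→DKK at 1.0318; arbitrage exists.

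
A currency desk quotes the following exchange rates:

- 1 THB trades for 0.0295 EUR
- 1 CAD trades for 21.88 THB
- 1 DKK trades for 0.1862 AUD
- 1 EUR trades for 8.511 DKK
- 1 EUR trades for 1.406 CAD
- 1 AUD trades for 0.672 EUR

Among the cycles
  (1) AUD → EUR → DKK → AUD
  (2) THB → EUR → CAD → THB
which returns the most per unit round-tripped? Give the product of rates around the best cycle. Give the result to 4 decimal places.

1.0650

(1) 0.672 × 8.511 × 0.1862 = 1.06495
(2) 0.0295 × 1.406 × 21.88 = 0.90752
Highest is cycle (1) at 1.0650 (>1, arbitrage).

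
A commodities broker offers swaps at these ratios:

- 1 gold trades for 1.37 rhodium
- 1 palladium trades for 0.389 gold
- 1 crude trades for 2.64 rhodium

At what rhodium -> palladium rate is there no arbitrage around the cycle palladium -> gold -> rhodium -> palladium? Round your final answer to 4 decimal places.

Known legs of the cycle: 0.389 × 1.37 = 0.53293
For no arbitrage the full-cycle product must be 1, so the missing rate is 1 / 0.53293 ≈ 1.876419.

1.8764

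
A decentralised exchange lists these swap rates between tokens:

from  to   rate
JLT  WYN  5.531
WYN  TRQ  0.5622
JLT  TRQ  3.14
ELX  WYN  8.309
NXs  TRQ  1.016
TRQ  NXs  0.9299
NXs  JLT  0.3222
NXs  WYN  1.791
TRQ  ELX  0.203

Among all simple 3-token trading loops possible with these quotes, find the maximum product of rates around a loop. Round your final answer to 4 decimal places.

TRQ→ELX→WYN→TRQ: 0.203 × 8.309 × 0.5622 = 0.94828
TRQ→NXs→JLT→TRQ: 0.9299 × 0.3222 × 3.14 = 0.94079
TRQ→NXs→WYN→TRQ: 0.9299 × 1.791 × 0.5622 = 0.93632
Maximum is TRQ→ELX→WYN→TRQ at 0.9483; no arbitrage — every cycle loses value.

0.9483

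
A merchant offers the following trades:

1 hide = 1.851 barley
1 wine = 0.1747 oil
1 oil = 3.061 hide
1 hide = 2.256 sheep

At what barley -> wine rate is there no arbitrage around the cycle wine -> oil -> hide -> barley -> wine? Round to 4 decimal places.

Known legs of the cycle: 0.1747 × 3.061 × 1.851 = 0.9898346517
For no arbitrage the full-cycle product must be 1, so the missing rate is 1 / 0.9898346517 ≈ 1.010270.

1.0103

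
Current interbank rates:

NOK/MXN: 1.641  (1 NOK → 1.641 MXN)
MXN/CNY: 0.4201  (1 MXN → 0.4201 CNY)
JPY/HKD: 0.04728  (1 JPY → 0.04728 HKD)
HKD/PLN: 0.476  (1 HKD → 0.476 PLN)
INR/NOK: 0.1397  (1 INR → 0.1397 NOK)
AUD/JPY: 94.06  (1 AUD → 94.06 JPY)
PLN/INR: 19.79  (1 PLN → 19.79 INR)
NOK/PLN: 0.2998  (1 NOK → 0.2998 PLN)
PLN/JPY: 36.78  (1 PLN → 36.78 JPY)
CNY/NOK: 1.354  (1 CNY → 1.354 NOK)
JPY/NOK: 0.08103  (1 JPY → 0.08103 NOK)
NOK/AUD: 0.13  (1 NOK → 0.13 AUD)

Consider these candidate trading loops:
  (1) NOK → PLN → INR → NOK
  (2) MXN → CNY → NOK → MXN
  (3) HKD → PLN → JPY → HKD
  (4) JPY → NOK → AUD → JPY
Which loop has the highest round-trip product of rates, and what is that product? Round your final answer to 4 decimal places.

(1) 0.2998 × 19.79 × 0.1397 = 0.82885
(2) 0.4201 × 1.354 × 1.641 = 0.93343
(3) 0.476 × 36.78 × 0.04728 = 0.82774
(4) 0.08103 × 0.13 × 94.06 = 0.99082
Highest is cycle (4) at 0.9908 (≤1, no arbitrage).

0.9908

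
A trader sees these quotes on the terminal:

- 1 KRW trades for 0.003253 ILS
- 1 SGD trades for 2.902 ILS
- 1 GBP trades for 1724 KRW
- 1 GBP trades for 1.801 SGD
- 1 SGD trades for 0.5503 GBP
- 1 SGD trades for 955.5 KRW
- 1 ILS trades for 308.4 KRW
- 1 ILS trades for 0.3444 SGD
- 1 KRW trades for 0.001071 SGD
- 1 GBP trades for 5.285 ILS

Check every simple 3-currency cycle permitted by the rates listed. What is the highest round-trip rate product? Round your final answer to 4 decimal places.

ILS→SGD→KRW→ILS: 0.3444 × 955.5 × 0.003253 = 1.07048
KRW→SGD→GBP→KRW: 0.001071 × 0.5503 × 1724 = 1.01608
ILS→SGD→GBP→ILS: 0.3444 × 0.5503 × 5.285 = 1.00163
ILS→KRW→SGD→ILS: 308.4 × 0.001071 × 2.902 = 0.95852
Maximum is ILS→SGD→KRW→ILS at 1.0705; arbitrage exists.

1.0705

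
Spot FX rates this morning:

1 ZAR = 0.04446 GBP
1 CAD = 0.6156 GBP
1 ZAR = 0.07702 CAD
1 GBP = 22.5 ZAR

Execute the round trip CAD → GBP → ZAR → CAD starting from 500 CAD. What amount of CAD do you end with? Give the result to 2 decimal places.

500 CAD × 0.6156 = 307.8 GBP
307.8 GBP × 22.5 = 6925.5 ZAR
6925.5 ZAR × 0.07702 = 533.40201 CAD

533.40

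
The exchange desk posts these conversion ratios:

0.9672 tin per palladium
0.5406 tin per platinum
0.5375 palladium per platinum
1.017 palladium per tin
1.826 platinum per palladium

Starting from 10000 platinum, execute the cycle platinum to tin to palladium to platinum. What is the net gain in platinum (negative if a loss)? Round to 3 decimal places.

39.169

10000 platinum × 0.5406 = 5406 tin
5406 tin × 1.017 = 5497.902 palladium
5497.902 palladium × 1.826 = 10039.169052 platinum
Net change: 10039.169052 − 10000 = 39.169052 platinum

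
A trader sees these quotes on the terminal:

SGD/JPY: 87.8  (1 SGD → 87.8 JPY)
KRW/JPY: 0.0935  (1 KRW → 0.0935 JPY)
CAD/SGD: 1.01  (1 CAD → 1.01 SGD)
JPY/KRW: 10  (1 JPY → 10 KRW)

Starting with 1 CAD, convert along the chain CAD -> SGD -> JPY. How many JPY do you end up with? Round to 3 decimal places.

88.678

1 CAD × 1.01 = 1.01 SGD
1.01 SGD × 87.8 = 88.678 JPY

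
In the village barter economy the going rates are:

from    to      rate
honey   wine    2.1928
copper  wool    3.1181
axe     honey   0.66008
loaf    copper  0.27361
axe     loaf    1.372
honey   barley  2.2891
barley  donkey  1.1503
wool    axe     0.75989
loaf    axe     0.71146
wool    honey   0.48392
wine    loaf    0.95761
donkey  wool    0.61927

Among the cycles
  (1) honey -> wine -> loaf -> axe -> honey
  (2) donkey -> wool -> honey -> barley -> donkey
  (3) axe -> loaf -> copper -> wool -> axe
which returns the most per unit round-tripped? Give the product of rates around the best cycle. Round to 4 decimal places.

0.9861

(1) 2.1928 × 0.95761 × 0.71146 × 0.66008 = 0.98613
(2) 0.61927 × 0.48392 × 2.2891 × 1.1503 = 0.78910
(3) 1.372 × 0.27361 × 3.1181 × 0.75989 = 0.88946
Highest is cycle (1) at 0.9861 (≤1, no arbitrage).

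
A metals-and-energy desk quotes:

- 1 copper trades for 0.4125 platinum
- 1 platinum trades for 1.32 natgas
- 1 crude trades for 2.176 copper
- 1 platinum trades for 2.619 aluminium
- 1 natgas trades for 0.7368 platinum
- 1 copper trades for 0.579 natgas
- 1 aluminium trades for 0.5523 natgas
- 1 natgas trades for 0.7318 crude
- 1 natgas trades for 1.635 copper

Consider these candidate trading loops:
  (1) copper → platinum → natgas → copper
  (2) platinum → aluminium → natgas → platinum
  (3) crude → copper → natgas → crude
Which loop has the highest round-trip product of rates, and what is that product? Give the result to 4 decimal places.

(1) 0.4125 × 1.32 × 1.635 = 0.89026
(2) 2.619 × 0.5523 × 0.7368 = 1.06576
(3) 2.176 × 0.579 × 0.7318 = 0.92200
Highest is cycle (2) at 1.0658 (>1, arbitrage).

1.0658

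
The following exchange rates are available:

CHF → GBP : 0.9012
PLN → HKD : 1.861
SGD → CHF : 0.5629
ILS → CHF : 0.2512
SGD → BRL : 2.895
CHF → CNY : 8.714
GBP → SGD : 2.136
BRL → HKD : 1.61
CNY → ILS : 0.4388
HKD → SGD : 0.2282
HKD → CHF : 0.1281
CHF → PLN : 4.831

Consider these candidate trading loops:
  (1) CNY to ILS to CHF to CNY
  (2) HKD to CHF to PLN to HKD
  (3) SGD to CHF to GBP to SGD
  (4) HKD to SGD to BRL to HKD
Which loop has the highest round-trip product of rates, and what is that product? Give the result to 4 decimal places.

1.1517

(1) 0.4388 × 0.2512 × 8.714 = 0.96051
(2) 0.1281 × 4.831 × 1.861 = 1.15168
(3) 0.5629 × 0.9012 × 2.136 = 1.08356
(4) 0.2282 × 2.895 × 1.61 = 1.06363
Highest is cycle (2) at 1.1517 (>1, arbitrage).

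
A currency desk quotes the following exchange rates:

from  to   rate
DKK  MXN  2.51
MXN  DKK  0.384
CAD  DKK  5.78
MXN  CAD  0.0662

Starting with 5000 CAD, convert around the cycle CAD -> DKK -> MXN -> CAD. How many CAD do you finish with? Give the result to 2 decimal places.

4802.08

5000 CAD × 5.78 = 28900 DKK
28900 DKK × 2.51 = 72539 MXN
72539 MXN × 0.0662 = 4802.0818 CAD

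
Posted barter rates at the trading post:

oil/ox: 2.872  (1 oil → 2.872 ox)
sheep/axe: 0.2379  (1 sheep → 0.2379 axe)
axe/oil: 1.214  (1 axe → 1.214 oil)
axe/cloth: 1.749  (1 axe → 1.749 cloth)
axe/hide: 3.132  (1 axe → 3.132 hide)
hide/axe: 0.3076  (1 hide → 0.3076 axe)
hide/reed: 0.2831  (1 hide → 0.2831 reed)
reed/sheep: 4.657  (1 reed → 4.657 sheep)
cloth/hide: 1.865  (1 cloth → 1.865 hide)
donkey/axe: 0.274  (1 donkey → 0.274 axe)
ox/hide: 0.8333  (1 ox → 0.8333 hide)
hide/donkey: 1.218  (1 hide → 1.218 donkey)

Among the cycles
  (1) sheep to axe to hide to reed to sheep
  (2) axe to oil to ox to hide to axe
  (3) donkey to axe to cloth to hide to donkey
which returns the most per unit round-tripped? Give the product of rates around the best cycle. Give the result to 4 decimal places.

1.0886

(1) 0.2379 × 3.132 × 0.2831 × 4.657 = 0.98234
(2) 1.214 × 2.872 × 0.8333 × 0.3076 = 0.89370
(3) 0.274 × 1.749 × 1.865 × 1.218 = 1.08860
Highest is cycle (3) at 1.0886 (>1, arbitrage).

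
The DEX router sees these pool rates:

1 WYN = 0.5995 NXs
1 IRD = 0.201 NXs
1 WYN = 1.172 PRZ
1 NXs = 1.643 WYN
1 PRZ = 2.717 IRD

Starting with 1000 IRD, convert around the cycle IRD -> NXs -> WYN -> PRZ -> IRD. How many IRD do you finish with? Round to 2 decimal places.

1051.60

1000 IRD × 0.201 = 201 NXs
201 NXs × 1.643 = 330.243 WYN
330.243 WYN × 1.172 = 387.044796 PRZ
387.044796 PRZ × 2.717 = 1051.600710732 IRD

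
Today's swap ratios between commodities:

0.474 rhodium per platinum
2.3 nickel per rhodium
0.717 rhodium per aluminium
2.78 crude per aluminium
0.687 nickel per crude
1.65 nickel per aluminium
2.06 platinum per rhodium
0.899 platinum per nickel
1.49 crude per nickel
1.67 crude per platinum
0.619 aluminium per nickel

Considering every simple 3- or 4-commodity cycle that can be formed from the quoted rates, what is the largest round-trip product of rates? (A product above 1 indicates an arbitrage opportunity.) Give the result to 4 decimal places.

crude→nickel→aluminium→crude: 0.687 × 0.619 × 2.78 = 1.18220
crude→nickel→platinum→crude: 0.687 × 0.899 × 1.67 = 1.03141
rhodium→nickel→aluminium→rhodium: 2.3 × 0.619 × 0.717 = 1.02079
rhodium→nickel→platinum→rhodium: 2.3 × 0.899 × 0.474 = 0.98009
Maximum is crude→nickel→aluminium→crude at 1.1822; arbitrage exists.

1.1822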